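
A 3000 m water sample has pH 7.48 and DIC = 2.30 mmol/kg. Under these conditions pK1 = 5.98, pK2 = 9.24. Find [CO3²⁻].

[CO3²⁻] = 0.0381 mmol/kg

α₂ = 1 / (1 + [H⁺]/K2 + [H⁺]²/(K1K2)) = 1 / (1 + 10^+1.76 + 10^+0.26)
   = 1 / (1 + 57.544 + 1.8197) = 1/60.364 = 0.01657
[CO3²⁻] = α₂ × DIC = 0.01657 × 2.30 = 0.0381 mmol/kg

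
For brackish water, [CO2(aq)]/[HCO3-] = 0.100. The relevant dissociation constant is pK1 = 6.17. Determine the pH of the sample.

pH = 7.17

From K1 = [H⁺][HCO3-]/[CO2(aq)]:  pH = pK1 − log₁₀([CO2(aq)]/[HCO3-])
log₁₀(0.100) = -1.000
pH = 6.17 − (-1.000) = 7.17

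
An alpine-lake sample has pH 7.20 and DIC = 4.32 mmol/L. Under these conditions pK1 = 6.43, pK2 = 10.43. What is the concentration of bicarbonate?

[HCO3⁻] = 3.69 mmol/L

α₁ = 1 / (1 + [H⁺]/K1 + K2/[H⁺]) = 1 / (1 + 10^-0.77 + 10^-3.23)
   = 1 / (1 + 0.16982 + 0.00058884) = 1/1.1704 = 0.8544
[HCO3⁻] = α₁ × DIC = 0.8544 × 4.32 = 3.69 mmol/L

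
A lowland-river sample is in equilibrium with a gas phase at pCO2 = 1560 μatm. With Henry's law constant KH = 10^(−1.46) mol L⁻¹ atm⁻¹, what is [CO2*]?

KH = 10^(−1.46) = 3.467×10^-2 mol L⁻¹ atm⁻¹
[CO2*] = KH · pCO2 = 3.467×10^-2 × 1560×10^-6 atm = 5.41×10^-5 mol/L

[CO2*] = 54.1 μmol/L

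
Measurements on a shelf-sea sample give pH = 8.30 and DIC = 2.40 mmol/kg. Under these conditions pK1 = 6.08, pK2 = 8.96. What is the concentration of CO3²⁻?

[CO3²⁻] = 0.429 mmol/kg

α₂ = 1 / (1 + [H⁺]/K2 + [H⁺]²/(K1K2)) = 1 / (1 + 10^+0.66 + 10^-1.56)
   = 1 / (1 + 4.5709 + 0.027542) = 1/5.5984 = 0.1786
[CO3²⁻] = α₂ × DIC = 0.1786 × 2.40 = 0.429 mmol/kg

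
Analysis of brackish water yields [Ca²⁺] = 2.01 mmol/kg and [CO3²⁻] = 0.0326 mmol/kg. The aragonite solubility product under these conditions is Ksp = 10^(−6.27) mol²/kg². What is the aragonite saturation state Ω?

Ω = 0.122

Ksp = 10^(−6.27) = 5.370×10^-7
Ω = [Ca²⁺][CO3²⁻]/Ksp = (2.01×10^-3)(0.0326×10^-3) / 5.370×10^-7 = 0.122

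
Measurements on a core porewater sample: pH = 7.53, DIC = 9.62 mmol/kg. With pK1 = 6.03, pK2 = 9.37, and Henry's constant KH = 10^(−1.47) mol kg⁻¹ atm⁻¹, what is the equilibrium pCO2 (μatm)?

α₀ = 1 / (1 + K1/[H⁺] + K1K2/[H⁺]²) = 1 / (1 + 10^+1.50 + 10^-0.34)
   = 1 / (1 + 31.623 + 0.45709) = 1/33.080 = 0.03023
[CO2*] = α₀ × DIC = 0.03023 × 9.62 = 0.2908 mmol/kg
pCO2 = [CO2*]/KH = 2.908×10^-4 / 3.388×10^-2 = 8580 μatm

pCO2 = 8580 μatm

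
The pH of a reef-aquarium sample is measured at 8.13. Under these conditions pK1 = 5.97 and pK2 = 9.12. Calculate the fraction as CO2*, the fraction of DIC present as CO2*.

α₀ = 1 / (1 + K1/[H⁺] + K1K2/[H⁺]²) = 1 / (1 + 10^+2.16 + 10^+1.17)
   = 1 / (1 + 144.54 + 14.791) = 1/160.34 = 0.006237

α₀ = 0.00624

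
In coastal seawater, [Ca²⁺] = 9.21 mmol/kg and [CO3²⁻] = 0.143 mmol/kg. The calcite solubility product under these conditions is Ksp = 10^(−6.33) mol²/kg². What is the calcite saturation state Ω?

Ω = 2.82

Ksp = 10^(−6.33) = 4.677×10^-7
Ω = [Ca²⁺][CO3²⁻]/Ksp = (9.21×10^-3)(0.143×10^-3) / 4.677×10^-7 = 2.82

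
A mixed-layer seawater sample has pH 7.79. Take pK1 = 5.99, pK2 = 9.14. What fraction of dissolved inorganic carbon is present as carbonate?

α₂ = 0.0421

α₂ = 1 / (1 + [H⁺]/K2 + [H⁺]²/(K1K2)) = 1 / (1 + 10^+1.35 + 10^-0.45)
   = 1 / (1 + 22.387 + 0.35481) = 1/23.742 = 0.04212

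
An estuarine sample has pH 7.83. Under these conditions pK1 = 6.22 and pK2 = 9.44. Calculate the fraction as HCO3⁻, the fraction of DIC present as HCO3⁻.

α₁ = 1 / (1 + [H⁺]/K1 + K2/[H⁺]) = 1 / (1 + 10^-1.61 + 10^-1.61)
   = 1 / (1 + 0.024547 + 0.024547) = 1/1.0491 = 0.9532

α₁ = 0.953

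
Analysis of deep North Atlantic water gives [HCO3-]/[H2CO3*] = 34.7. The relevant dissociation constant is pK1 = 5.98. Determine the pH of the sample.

From K1 = [H⁺][HCO3-]/[H2CO3*]:  pH = pK1 + log₁₀([HCO3-]/[H2CO3*])
log₁₀(34.7) = +1.540
pH = 5.98 + (+1.540) = 7.52

pH = 7.52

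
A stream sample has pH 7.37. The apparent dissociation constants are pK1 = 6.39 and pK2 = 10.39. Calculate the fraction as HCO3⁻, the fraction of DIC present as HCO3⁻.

α₁ = 1 / (1 + [H⁺]/K1 + K2/[H⁺]) = 1 / (1 + 10^-0.98 + 10^-3.02)
   = 1 / (1 + 0.10471 + 0.00095499) = 1/1.1057 = 0.9044

α₁ = 0.904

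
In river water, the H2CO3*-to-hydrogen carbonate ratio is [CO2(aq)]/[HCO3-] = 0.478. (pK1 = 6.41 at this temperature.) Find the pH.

pH = 6.73

From K1 = [H⁺][HCO3-]/[CO2(aq)]:  pH = pK1 − log₁₀([CO2(aq)]/[HCO3-])
log₁₀(0.478) = -0.321
pH = 6.41 − (-0.321) = 6.73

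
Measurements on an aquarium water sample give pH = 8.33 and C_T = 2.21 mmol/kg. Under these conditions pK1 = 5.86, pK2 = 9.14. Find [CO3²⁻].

[CO3²⁻] = 0.296 mmol/kg

α₂ = 1 / (1 + [H⁺]/K2 + [H⁺]²/(K1K2)) = 1 / (1 + 10^+0.81 + 10^-1.66)
   = 1 / (1 + 6.4565 + 0.021878) = 1/7.4784 = 0.1337
[CO3²⁻] = α₂ × DIC = 0.1337 × 2.21 = 0.296 mmol/kg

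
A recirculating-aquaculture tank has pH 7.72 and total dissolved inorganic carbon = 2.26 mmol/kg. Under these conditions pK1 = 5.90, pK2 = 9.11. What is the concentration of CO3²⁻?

[CO3²⁻] = 0.0872 mmol/kg

α₂ = 1 / (1 + [H⁺]/K2 + [H⁺]²/(K1K2)) = 1 / (1 + 10^+1.39 + 10^-0.43)
   = 1 / (1 + 24.547 + 0.37154) = 1/25.919 = 0.03858
[CO3²⁻] = α₂ × DIC = 0.03858 × 2.26 = 0.0872 mmol/kg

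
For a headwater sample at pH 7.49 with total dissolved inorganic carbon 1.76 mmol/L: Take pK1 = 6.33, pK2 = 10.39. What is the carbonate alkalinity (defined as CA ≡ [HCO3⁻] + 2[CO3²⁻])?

CA = 1.65 mmol/L

CA = [HCO3⁻] + 2[CO3²⁻] = (α₁ + 2α₂)·DIC
At pH 7.49: [H⁺]/K1 = 10^-1.16 = 0.069183, K2/[H⁺] = 10^-2.90 = 0.0012589
α₁ = 1/(1 + 0.069183 + 0.0012589) = 1/1.0704 = 0.9342; α₂ = α₁·K2/[H⁺] = 0.001176
α₁ + 2α₂ = 0.9365
CA = 0.9365 × 1.76 = 1.65 mmol/L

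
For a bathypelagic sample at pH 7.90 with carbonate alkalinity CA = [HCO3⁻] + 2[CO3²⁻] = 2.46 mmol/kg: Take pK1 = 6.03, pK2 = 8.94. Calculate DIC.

CA = [HCO3⁻] + 2[CO3²⁻] = (α₁ + 2α₂)·DIC
At pH 7.90: [H⁺]/K1 = 10^-1.87 = 0.013490, K2/[H⁺] = 10^-1.04 = 0.091201
α₁ = 1/(1 + 0.013490 + 0.091201) = 1/1.1047 = 0.9052; α₂ = α₁·K2/[H⁺] = 0.08256
α₁ + 2α₂ = 1.0703
DIC = CA / (α₁ + 2α₂) = 2.46 / 1.0703 = 2.30 mmol/kg

DIC = 2.30 mmol/kg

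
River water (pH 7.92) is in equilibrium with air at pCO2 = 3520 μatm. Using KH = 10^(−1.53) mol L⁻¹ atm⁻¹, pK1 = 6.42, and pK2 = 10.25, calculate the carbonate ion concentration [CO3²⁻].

[CO2*] = KH · pCO2 = 10^(−1.53) × 3520×10^-6 = 1.039×10^-4 mol/L
α₀ = 1/(1 + K1/[H⁺] + K1K2/[H⁺]²) = 1/(1 + 10^+1.50 + 10^-0.83) = 0.03052
DIC = [CO2*]/α₀ = 1.039×10^-4 / 0.03052 = 3.404 mmol/L
[CO3²⁻] = α₂·DIC; α₂ = 0.004514, so [CO3²⁻] = 0.004514 × 3.404 = 0.0154 mmol/L = 15.4 μmol/L

[CO3²⁻] = 15.4 μmol/L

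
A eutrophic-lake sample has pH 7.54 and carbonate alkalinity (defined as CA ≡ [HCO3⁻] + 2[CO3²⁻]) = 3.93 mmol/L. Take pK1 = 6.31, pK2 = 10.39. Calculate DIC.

DIC = 4.16 mmol/L

CA = [HCO3⁻] + 2[CO3²⁻] = (α₁ + 2α₂)·DIC
At pH 7.54: [H⁺]/K1 = 10^-1.23 = 0.058884, K2/[H⁺] = 10^-2.85 = 0.0014125
α₁ = 1/(1 + 0.058884 + 0.0014125) = 1/1.0603 = 0.9431; α₂ = α₁·K2/[H⁺] = 0.001332
α₁ + 2α₂ = 0.9458
DIC = CA / (α₁ + 2α₂) = 3.93 / 0.9458 = 4.16 mmol/L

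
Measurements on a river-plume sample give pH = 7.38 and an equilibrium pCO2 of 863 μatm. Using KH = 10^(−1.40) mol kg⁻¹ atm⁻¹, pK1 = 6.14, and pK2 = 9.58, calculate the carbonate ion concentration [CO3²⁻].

[CO2*] = KH · pCO2 = 10^(−1.40) × 863×10^-6 = 3.436×10^-5 mol/kg
α₀ = 1/(1 + K1/[H⁺] + K1K2/[H⁺]²) = 1/(1 + 10^+1.24 + 10^-0.96) = 0.05409
DIC = [CO2*]/α₀ = 3.436×10^-5 / 0.05409 = 0.6352 mmol/kg
[CO3²⁻] = α₂·DIC; α₂ = 0.005931, so [CO3²⁻] = 0.005931 × 0.6352 = 0.00377 mmol/kg = 3.77 μmol/kg

[CO3²⁻] = 3.77 μmol/kg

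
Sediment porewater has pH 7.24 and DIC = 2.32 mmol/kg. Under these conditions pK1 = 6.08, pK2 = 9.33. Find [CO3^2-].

α₂ = 1 / (1 + [H⁺]/K2 + [H⁺]²/(K1K2)) = 1 / (1 + 10^+2.09 + 10^+0.93)
   = 1 / (1 + 123.03 + 8.5114) = 1/132.54 = 0.007545
[CO3²⁻] = α₂ × DIC = 0.007545 × 2.32 = 0.0175 mmol/kg = 17.5 μmol/kg

[CO3²⁻] = 17.5 μmol/kg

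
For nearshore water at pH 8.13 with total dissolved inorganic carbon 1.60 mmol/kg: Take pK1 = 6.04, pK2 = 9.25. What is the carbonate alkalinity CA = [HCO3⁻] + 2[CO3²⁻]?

CA = 1.70 mmol/kg

CA = [HCO3⁻] + 2[CO3²⁻] = (α₁ + 2α₂)·DIC
At pH 8.13: [H⁺]/K1 = 10^-2.09 = 0.0081283, K2/[H⁺] = 10^-1.12 = 0.075858
α₁ = 1/(1 + 0.0081283 + 0.075858) = 1/1.0840 = 0.9225; α₂ = α₁·K2/[H⁺] = 0.06998
α₁ + 2α₂ = 1.0625
CA = 1.0625 × 1.60 = 1.70 mmol/kg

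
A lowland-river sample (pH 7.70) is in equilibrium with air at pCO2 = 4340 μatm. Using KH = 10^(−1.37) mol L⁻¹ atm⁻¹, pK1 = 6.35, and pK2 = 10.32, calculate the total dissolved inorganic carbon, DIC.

[CO2*] = KH · pCO2 = 10^(−1.37) × 4340×10^-6 = 1.851×10^-4 mol/L
α₀ = 1/(1 + K1/[H⁺] + K1K2/[H⁺]²) = 1/(1 + 10^+1.35 + 10^-1.27) = 0.04266
DIC = [CO2*]/α₀ = 1.851×10^-4 / 0.04266 = 4.34 mmol/L

DIC = 4.34 mmol/L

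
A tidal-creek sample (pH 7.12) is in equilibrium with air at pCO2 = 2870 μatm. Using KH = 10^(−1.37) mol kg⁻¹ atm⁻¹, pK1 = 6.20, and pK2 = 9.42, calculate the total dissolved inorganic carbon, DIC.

[CO2*] = KH · pCO2 = 10^(−1.37) × 2870×10^-6 = 1.224×10^-4 mol/kg
α₀ = 1/(1 + K1/[H⁺] + K1K2/[H⁺]²) = 1/(1 + 10^+0.92 + 10^-1.38) = 0.1068
DIC = [CO2*]/α₀ = 1.224×10^-4 / 0.1068 = 1.15 mmol/kg

DIC = 1.15 mmol/kg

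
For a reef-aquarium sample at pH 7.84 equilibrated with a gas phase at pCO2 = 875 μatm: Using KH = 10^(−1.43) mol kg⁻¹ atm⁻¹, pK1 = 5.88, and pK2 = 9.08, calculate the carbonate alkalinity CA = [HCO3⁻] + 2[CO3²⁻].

CA = 3.31 mmol/kg

[CO2*] = KH · pCO2 = 10^(−1.43) × 875×10^-6 = 3.251×10^-5 mol/kg
α₀ = 1/(1 + K1/[H⁺] + K1K2/[H⁺]²) = 1/(1 + 10^+1.96 + 10^+0.72) = 0.01026
DIC = [CO2*]/α₀ = 3.251×10^-5 / 0.01026 = 3.168 mmol/kg
CA = (α₁ + 2α₂)·DIC = (0.9359 + 2×0.05385) × 3.168 = 3.31 mmol/kg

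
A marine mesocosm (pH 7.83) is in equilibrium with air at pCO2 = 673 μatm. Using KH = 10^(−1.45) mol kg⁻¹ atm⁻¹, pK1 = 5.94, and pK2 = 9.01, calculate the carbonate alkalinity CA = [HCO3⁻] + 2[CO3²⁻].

CA = 2.10 mmol/kg

[CO2*] = KH · pCO2 = 10^(−1.45) × 673×10^-6 = 2.388×10^-5 mol/kg
α₀ = 1/(1 + K1/[H⁺] + K1K2/[H⁺]²) = 1/(1 + 10^+1.89 + 10^+0.71) = 0.01194
DIC = [CO2*]/α₀ = 2.388×10^-5 / 0.01194 = 2.000 mmol/kg
CA = (α₁ + 2α₂)·DIC = (0.9268 + 2×0.06123) × 2.000 = 2.10 mmol/kg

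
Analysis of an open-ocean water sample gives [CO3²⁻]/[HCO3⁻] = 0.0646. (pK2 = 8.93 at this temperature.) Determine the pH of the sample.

From K2 = [H⁺][CO3²⁻]/[HCO3⁻]:  pH = pK2 + log₁₀([CO3²⁻]/[HCO3⁻])
log₁₀(0.0646) = -1.190
pH = 8.93 + (-1.190) = 7.74

pH = 7.74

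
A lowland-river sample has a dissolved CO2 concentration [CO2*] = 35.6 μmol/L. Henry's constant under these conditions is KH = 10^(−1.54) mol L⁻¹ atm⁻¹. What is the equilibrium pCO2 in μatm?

KH = 10^(−1.54) = 2.884×10^-2 mol L⁻¹ atm⁻¹
pCO2 = [CO2*]/KH = 35.6×10^-6 / 2.884×10^-2 = 1.23×10^-3 atm = 1230 μatm

pCO2 = 1230 μatm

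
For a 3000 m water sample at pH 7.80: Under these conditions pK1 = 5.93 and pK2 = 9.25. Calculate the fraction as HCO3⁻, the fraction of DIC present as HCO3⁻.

α₁ = 0.953

α₁ = 1 / (1 + [H⁺]/K1 + K2/[H⁺]) = 1 / (1 + 10^-1.87 + 10^-1.45)
   = 1 / (1 + 0.013490 + 0.035481) = 1/1.0490 = 0.9533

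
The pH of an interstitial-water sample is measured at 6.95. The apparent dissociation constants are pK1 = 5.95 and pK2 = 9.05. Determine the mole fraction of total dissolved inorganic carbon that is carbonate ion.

α₂ = 0.00717

α₂ = 1 / (1 + [H⁺]/K2 + [H⁺]²/(K1K2)) = 1 / (1 + 10^+2.10 + 10^+1.10)
   = 1 / (1 + 125.89 + 12.589) = 1/139.48 = 0.007169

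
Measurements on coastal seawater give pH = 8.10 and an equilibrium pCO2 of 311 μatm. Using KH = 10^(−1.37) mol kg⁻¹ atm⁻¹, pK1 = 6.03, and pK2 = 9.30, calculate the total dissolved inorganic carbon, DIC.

[CO2*] = KH · pCO2 = 10^(−1.37) × 311×10^-6 = 1.327×10^-5 mol/kg
α₀ = 1/(1 + K1/[H⁺] + K1K2/[H⁺]²) = 1/(1 + 10^+2.07 + 10^+0.87) = 0.007943
DIC = [CO2*]/α₀ = 1.327×10^-5 / 0.007943 = 1.67 mmol/kg

DIC = 1.67 mmol/kg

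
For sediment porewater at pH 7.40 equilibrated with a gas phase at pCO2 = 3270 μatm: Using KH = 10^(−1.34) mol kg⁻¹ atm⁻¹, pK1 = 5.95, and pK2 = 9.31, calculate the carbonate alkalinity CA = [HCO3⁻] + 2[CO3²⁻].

[CO2*] = KH · pCO2 = 10^(−1.34) × 3270×10^-6 = 1.495×10^-4 mol/kg
α₀ = 1/(1 + K1/[H⁺] + K1K2/[H⁺]²) = 1/(1 + 10^+1.45 + 10^-0.46) = 0.03386
DIC = [CO2*]/α₀ = 1.495×10^-4 / 0.03386 = 4.414 mmol/kg
CA = (α₁ + 2α₂)·DIC = (0.9544 + 2×0.01174) × 4.414 = 4.32 mmol/kg

CA = 4.32 mmol/kg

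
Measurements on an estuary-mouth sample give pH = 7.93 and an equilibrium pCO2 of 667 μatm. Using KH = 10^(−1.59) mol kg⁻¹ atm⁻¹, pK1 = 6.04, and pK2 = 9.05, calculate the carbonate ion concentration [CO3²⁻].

[CO2*] = KH · pCO2 = 10^(−1.59) × 667×10^-6 = 1.714×10^-5 mol/kg
α₀ = 1/(1 + K1/[H⁺] + K1K2/[H⁺]²) = 1/(1 + 10^+1.89 + 10^+0.77) = 0.01183
DIC = [CO2*]/α₀ = 1.714×10^-5 / 0.01183 = 1.449 mmol/kg
[CO3²⁻] = α₂·DIC; α₂ = 0.06967, so [CO3²⁻] = 0.06967 × 1.449 = 0.101 mmol/kg

[CO3²⁻] = 0.101 mmol/kg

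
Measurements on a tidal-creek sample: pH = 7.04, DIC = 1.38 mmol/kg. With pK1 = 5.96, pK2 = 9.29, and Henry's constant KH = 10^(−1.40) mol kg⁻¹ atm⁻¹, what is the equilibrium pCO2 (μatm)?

α₀ = 1 / (1 + K1/[H⁺] + K1K2/[H⁺]²) = 1 / (1 + 10^+1.08 + 10^-1.17)
   = 1 / (1 + 12.023 + 0.067608) = 1/13.090 = 0.07639
[CO2*] = α₀ × DIC = 0.07639 × 1.38 = 0.1054 mmol/kg
pCO2 = [CO2*]/KH = 1.054×10^-4 / 3.981×10^-2 = 2650 μatm

pCO2 = 2650 μatm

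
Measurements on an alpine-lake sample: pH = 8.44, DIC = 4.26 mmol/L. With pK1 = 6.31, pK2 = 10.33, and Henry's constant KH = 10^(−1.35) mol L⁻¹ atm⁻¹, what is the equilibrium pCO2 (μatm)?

pCO2 = 693 μatm

α₀ = 1 / (1 + K1/[H⁺] + K1K2/[H⁺]²) = 1 / (1 + 10^+2.13 + 10^+0.24)
   = 1 / (1 + 134.90 + 1.7378) = 1/137.63 = 0.007266
[CO2*] = α₀ × DIC = 0.007266 × 4.26 = 0.03095 mmol/L
pCO2 = [CO2*]/KH = 3.095×10^-5 / 4.467×10^-2 = 693 μatm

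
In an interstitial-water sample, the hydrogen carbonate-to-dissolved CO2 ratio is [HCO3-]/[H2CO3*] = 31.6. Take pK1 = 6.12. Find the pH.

pH = 7.62

From K1 = [H⁺][HCO3-]/[H2CO3*]:  pH = pK1 + log₁₀([HCO3-]/[H2CO3*])
log₁₀(31.6) = +1.500
pH = 6.12 + (+1.500) = 7.62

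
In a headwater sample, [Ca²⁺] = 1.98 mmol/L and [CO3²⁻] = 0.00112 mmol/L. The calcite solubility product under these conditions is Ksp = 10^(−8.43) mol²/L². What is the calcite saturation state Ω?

Ω = 0.597

Ksp = 10^(−8.43) = 3.715×10^-9
Ω = [Ca²⁺][CO3²⁻]/Ksp = (1.98×10^-3)(0.00112×10^-3) / 3.715×10^-9 = 0.597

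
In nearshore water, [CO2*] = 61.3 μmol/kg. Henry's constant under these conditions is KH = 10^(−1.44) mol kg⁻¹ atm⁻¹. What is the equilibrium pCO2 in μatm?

pCO2 = 1690 μatm

KH = 10^(−1.44) = 3.631×10^-2 mol kg⁻¹ atm⁻¹
pCO2 = [CO2*]/KH = 61.3×10^-6 / 3.631×10^-2 = 1.69×10^-3 atm = 1690 μatm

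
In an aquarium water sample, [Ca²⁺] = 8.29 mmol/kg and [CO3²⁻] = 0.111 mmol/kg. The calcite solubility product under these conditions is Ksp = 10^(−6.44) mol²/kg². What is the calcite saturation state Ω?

Ksp = 10^(−6.44) = 3.631×10^-7
Ω = [Ca²⁺][CO3²⁻]/Ksp = (8.29×10^-3)(0.111×10^-3) / 3.631×10^-7 = 2.53

Ω = 2.53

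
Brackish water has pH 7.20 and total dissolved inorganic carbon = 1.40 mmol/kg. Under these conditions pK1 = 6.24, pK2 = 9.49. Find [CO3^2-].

α₂ = 1 / (1 + [H⁺]/K2 + [H⁺]²/(K1K2)) = 1 / (1 + 10^+2.29 + 10^+1.33)
   = 1 / (1 + 194.98 + 21.380) = 1/217.36 = 0.004601
[CO3²⁻] = α₂ × DIC = 0.004601 × 1.40 = 0.00644 mmol/kg = 6.44 μmol/kg

[CO3²⁻] = 6.44 μmol/kg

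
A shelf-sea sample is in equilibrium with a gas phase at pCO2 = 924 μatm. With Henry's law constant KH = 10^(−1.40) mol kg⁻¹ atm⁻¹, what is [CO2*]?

[CO2*] = 36.8 μmol/kg

KH = 10^(−1.40) = 3.981×10^-2 mol kg⁻¹ atm⁻¹
[CO2*] = KH · pCO2 = 3.981×10^-2 × 924×10^-6 atm = 3.68×10^-5 mol/kg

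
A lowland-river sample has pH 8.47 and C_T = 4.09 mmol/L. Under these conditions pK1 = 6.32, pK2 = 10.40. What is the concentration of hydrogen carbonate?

α₁ = 1 / (1 + [H⁺]/K1 + K2/[H⁺]) = 1 / (1 + 10^-2.15 + 10^-1.93)
   = 1 / (1 + 0.0070795 + 0.011749) = 1/1.0188 = 0.9815
[HCO3⁻] = α₁ × DIC = 0.9815 × 4.09 = 4.01 mmol/L

[HCO3⁻] = 4.01 mmol/L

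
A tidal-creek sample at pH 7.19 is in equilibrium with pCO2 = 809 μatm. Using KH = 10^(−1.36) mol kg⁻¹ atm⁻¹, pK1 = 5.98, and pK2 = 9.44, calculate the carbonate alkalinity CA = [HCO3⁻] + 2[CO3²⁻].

[CO2*] = KH · pCO2 = 10^(−1.36) × 809×10^-6 = 3.531×10^-5 mol/kg
α₀ = 1/(1 + K1/[H⁺] + K1K2/[H⁺]²) = 1/(1 + 10^+1.21 + 10^-1.04) = 0.05777
DIC = [CO2*]/α₀ = 3.531×10^-5 / 0.05777 = 0.6113 mmol/kg
CA = (α₁ + 2α₂)·DIC = (0.9370 + 2×0.005269) × 0.6113 = 0.579 mmol/kg

CA = 0.579 mmol/kg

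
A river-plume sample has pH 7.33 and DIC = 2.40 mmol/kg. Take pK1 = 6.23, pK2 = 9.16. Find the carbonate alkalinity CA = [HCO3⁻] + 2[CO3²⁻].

CA = [HCO3⁻] + 2[CO3²⁻] = (α₁ + 2α₂)·DIC
At pH 7.33: [H⁺]/K1 = 10^-1.10 = 0.079433, K2/[H⁺] = 10^-1.83 = 0.014791
α₁ = 1/(1 + 0.079433 + 0.014791) = 1/1.0942 = 0.9139; α₂ = α₁·K2/[H⁺] = 0.01352
α₁ + 2α₂ = 0.9409
CA = 0.9409 × 2.40 = 2.26 mmol/kg

CA = 2.26 mmol/kg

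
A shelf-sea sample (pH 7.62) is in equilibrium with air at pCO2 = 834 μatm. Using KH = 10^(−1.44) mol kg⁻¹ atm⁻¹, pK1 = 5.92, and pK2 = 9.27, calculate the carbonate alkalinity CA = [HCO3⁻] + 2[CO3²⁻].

[CO2*] = KH · pCO2 = 10^(−1.44) × 834×10^-6 = 3.028×10^-5 mol/kg
α₀ = 1/(1 + K1/[H⁺] + K1K2/[H⁺]²) = 1/(1 + 10^+1.70 + 10^+0.05) = 0.01914
DIC = [CO2*]/α₀ = 3.028×10^-5 / 0.01914 = 1.582 mmol/kg
CA = (α₁ + 2α₂)·DIC = (0.9594 + 2×0.02148) × 1.582 = 1.59 mmol/kg

CA = 1.59 mmol/kg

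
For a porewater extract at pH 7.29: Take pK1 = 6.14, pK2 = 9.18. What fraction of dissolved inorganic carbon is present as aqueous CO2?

α₀ = 0.0653

α₀ = 1 / (1 + K1/[H⁺] + K1K2/[H⁺]²) = 1 / (1 + 10^+1.15 + 10^-0.74)
   = 1 / (1 + 14.125 + 0.18197) = 1/15.307 = 0.06533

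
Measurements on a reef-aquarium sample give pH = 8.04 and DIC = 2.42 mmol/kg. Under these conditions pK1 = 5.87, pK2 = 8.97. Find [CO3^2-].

[CO3²⁻] = 0.253 mmol/kg

α₂ = 1 / (1 + [H⁺]/K2 + [H⁺]²/(K1K2)) = 1 / (1 + 10^+0.93 + 10^-1.24)
   = 1 / (1 + 8.5114 + 0.057544) = 1/9.5689 = 0.1045
[CO3²⁻] = α₂ × DIC = 0.1045 × 2.42 = 0.253 mmol/kg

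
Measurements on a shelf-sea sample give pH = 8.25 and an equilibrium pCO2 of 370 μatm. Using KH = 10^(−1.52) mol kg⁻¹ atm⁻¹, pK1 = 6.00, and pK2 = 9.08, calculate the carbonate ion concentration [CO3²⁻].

[CO2*] = KH · pCO2 = 10^(−1.52) × 370×10^-6 = 1.117×10^-5 mol/kg
α₀ = 1/(1 + K1/[H⁺] + K1K2/[H⁺]²) = 1/(1 + 10^+2.25 + 10^+1.42) = 0.004875
DIC = [CO2*]/α₀ = 1.117×10^-5 / 0.004875 = 2.292 mmol/kg
[CO3²⁻] = α₂·DIC; α₂ = 0.1282, so [CO3²⁻] = 0.1282 × 2.292 = 0.294 mmol/kg

[CO3²⁻] = 0.294 mmol/kg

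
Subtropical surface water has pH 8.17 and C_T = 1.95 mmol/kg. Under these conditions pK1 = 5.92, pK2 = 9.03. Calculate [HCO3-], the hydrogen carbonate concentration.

α₁ = 1 / (1 + [H⁺]/K1 + K2/[H⁺]) = 1 / (1 + 10^-2.25 + 10^-0.86)
   = 1 / (1 + 0.0056234 + 0.13804) = 1/1.1437 = 0.8744
[HCO3⁻] = α₁ × DIC = 0.8744 × 1.95 = 1.71 mmol/kg

[HCO3⁻] = 1.71 mmol/kg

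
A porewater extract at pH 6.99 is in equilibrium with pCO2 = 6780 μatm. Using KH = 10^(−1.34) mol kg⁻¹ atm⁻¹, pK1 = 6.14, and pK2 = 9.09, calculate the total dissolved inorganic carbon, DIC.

[CO2*] = KH · pCO2 = 10^(−1.34) × 6780×10^-6 = 3.099×10^-4 mol/kg
α₀ = 1/(1 + K1/[H⁺] + K1K2/[H⁺]²) = 1/(1 + 10^+0.85 + 10^-1.25) = 0.1229
DIC = [CO2*]/α₀ = 3.099×10^-4 / 0.1229 = 2.52 mmol/kg

DIC = 2.52 mmol/kg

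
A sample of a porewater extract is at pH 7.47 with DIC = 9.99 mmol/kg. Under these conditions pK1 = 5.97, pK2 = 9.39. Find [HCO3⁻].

α₁ = 1 / (1 + [H⁺]/K1 + K2/[H⁺]) = 1 / (1 + 10^-1.50 + 10^-1.92)
   = 1 / (1 + 0.031623 + 0.012023) = 1/1.0436 = 0.9582
[HCO3⁻] = α₁ × DIC = 0.9582 × 9.99 = 9.57 mmol/kg

[HCO3⁻] = 9.57 mmol/kg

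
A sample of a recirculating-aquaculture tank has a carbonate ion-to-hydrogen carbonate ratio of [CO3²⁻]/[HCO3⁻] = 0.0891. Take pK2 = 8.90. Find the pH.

From K2 = [H⁺][CO3²⁻]/[HCO3⁻]:  pH = pK2 + log₁₀([CO3²⁻]/[HCO3⁻])
log₁₀(0.0891) = -1.050
pH = 8.90 + (-1.050) = 7.85

pH = 7.85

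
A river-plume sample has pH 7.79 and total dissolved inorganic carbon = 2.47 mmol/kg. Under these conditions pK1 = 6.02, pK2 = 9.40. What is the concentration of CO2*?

[CO2*] = 0.0403 mmol/kg

α₀ = 1 / (1 + K1/[H⁺] + K1K2/[H⁺]²) = 1 / (1 + 10^+1.77 + 10^+0.16)
   = 1 / (1 + 58.884 + 1.4454) = 1/61.330 = 0.01631
[CO2*] = α₀ × DIC = 0.01631 × 2.47 = 0.0403 mmol/kg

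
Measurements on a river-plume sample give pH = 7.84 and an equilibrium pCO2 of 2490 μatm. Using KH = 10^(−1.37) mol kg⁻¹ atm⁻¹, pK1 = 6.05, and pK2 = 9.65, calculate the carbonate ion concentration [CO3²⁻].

[CO2*] = KH · pCO2 = 10^(−1.37) × 2490×10^-6 = 1.062×10^-4 mol/kg
α₀ = 1/(1 + K1/[H⁺] + K1K2/[H⁺]²) = 1/(1 + 10^+1.79 + 10^-0.02) = 0.01572
DIC = [CO2*]/α₀ = 1.062×10^-4 / 0.01572 = 6.757 mmol/kg
[CO3²⁻] = α₂·DIC; α₂ = 0.01501, so [CO3²⁻] = 0.01501 × 6.757 = 0.101 mmol/kg

[CO3²⁻] = 0.101 mmol/kg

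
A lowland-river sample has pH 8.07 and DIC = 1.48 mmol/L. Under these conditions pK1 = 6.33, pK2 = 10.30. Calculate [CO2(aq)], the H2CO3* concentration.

α₀ = 1 / (1 + K1/[H⁺] + K1K2/[H⁺]²) = 1 / (1 + 10^+1.74 + 10^-0.49)
   = 1 / (1 + 54.954 + 0.32359) = 1/56.278 = 0.01777
[CO2*] = α₀ × DIC = 0.01777 × 1.48 = 0.0263 mmol/L

[CO2*] = 0.0263 mmol/L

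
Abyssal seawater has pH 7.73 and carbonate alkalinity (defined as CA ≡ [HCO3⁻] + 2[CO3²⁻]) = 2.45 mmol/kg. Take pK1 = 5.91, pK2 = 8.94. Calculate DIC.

CA = [HCO3⁻] + 2[CO3²⁻] = (α₁ + 2α₂)·DIC
At pH 7.73: [H⁺]/K1 = 10^-1.82 = 0.015136, K2/[H⁺] = 10^-1.21 = 0.061660
α₁ = 1/(1 + 0.015136 + 0.061660) = 1/1.0768 = 0.9287; α₂ = α₁·K2/[H⁺] = 0.05726
α₁ + 2α₂ = 1.0432
DIC = CA / (α₁ + 2α₂) = 2.45 / 1.0432 = 2.35 mmol/kg

DIC = 2.35 mmol/kg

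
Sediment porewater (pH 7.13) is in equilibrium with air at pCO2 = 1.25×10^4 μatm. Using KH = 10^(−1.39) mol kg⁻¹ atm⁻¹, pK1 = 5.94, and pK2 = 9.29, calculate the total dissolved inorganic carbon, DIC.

DIC = 8.45 mmol/kg

[CO2*] = KH · pCO2 = 10^(−1.39) × 1.25×10^4×10^-6 = 5.092×10^-4 mol/kg
α₀ = 1/(1 + K1/[H⁺] + K1K2/[H⁺]²) = 1/(1 + 10^+1.19 + 10^-0.97) = 0.06026
DIC = [CO2*]/α₀ = 5.092×10^-4 / 0.06026 = 8.45 mmol/kg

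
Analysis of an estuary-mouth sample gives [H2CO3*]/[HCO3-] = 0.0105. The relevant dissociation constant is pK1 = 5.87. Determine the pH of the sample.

From K1 = [H⁺][HCO3-]/[H2CO3*]:  pH = pK1 − log₁₀([H2CO3*]/[HCO3-])
log₁₀(0.0105) = -1.979
pH = 5.87 − (-1.979) = 7.85

pH = 7.85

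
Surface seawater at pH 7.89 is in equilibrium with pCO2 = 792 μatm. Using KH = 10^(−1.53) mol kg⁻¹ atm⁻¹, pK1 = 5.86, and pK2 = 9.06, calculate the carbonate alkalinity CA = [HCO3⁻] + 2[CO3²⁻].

[CO2*] = KH · pCO2 = 10^(−1.53) × 792×10^-6 = 2.337×10^-5 mol/kg
α₀ = 1/(1 + K1/[H⁺] + K1K2/[H⁺]²) = 1/(1 + 10^+2.03 + 10^+0.86) = 0.008666
DIC = [CO2*]/α₀ = 2.337×10^-5 / 0.008666 = 2.697 mmol/kg
CA = (α₁ + 2α₂)·DIC = (0.9286 + 2×0.06278) × 2.697 = 2.84 mmol/kg

CA = 2.84 mmol/kg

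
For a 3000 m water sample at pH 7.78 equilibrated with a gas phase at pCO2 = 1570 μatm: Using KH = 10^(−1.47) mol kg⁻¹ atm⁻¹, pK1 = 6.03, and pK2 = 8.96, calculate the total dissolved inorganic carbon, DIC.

DIC = 3.24 mmol/kg

[CO2*] = KH · pCO2 = 10^(−1.47) × 1570×10^-6 = 5.320×10^-5 mol/kg
α₀ = 1/(1 + K1/[H⁺] + K1K2/[H⁺]²) = 1/(1 + 10^+1.75 + 10^+0.57) = 0.01641
DIC = [CO2*]/α₀ = 5.320×10^-5 / 0.01641 = 3.24 mmol/kg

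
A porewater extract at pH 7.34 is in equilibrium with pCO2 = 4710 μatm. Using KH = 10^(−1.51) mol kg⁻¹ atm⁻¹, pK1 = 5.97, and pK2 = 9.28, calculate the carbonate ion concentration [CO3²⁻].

[CO3²⁻] = 0.0392 mmol/kg

[CO2*] = KH · pCO2 = 10^(−1.51) × 4710×10^-6 = 1.456×10^-4 mol/kg
α₀ = 1/(1 + K1/[H⁺] + K1K2/[H⁺]²) = 1/(1 + 10^+1.37 + 10^-0.57) = 0.04047
DIC = [CO2*]/α₀ = 1.456×10^-4 / 0.04047 = 3.597 mmol/kg
[CO3²⁻] = α₂·DIC; α₂ = 0.01089, so [CO3²⁻] = 0.01089 × 3.597 = 0.0392 mmol/kg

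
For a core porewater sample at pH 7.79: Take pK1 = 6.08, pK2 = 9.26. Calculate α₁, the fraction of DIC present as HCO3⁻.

α₁ = 0.949

α₁ = 1 / (1 + [H⁺]/K1 + K2/[H⁺]) = 1 / (1 + 10^-1.71 + 10^-1.47)
   = 1 / (1 + 0.019498 + 0.033884) = 1/1.0534 = 0.9493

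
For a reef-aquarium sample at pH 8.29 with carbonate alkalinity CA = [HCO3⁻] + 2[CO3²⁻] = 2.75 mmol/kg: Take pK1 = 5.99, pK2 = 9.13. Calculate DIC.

DIC = 2.45 mmol/kg

CA = [HCO3⁻] + 2[CO3²⁻] = (α₁ + 2α₂)·DIC
At pH 8.29: [H⁺]/K1 = 10^-2.30 = 0.0050119, K2/[H⁺] = 10^-0.84 = 0.14454
α₁ = 1/(1 + 0.0050119 + 0.14454) = 1/1.1496 = 0.8699; α₂ = α₁·K2/[H⁺] = 0.1257
α₁ + 2α₂ = 1.1214
DIC = CA / (α₁ + 2α₂) = 2.75 / 1.1214 = 2.45 mmol/kg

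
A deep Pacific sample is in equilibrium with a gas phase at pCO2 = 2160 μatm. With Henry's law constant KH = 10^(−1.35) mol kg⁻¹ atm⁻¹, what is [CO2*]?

[CO2*] = 96.5 μmol/kg

KH = 10^(−1.35) = 4.467×10^-2 mol kg⁻¹ atm⁻¹
[CO2*] = KH · pCO2 = 4.467×10^-2 × 2160×10^-6 atm = 9.65×10^-5 mol/kg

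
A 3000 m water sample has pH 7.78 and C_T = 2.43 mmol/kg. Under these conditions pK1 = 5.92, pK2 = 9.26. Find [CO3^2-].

[CO3²⁻] = 0.0769 mmol/kg

α₂ = 1 / (1 + [H⁺]/K2 + [H⁺]²/(K1K2)) = 1 / (1 + 10^+1.48 + 10^-0.38)
   = 1 / (1 + 30.200 + 0.41687) = 1/31.616 = 0.03163
[CO3²⁻] = α₂ × DIC = 0.03163 × 2.43 = 0.0769 mmol/kg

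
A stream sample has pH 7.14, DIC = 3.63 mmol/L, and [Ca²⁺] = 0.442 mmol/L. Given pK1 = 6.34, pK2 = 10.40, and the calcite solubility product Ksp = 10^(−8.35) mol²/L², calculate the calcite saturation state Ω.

Ω = 0.170

α₂ = 1 / (1 + [H⁺]/K2 + [H⁺]²/(K1K2)) = 1 / (1 + 10^+3.26 + 10^+2.46)
   = 1 / (1 + 1819.7 + 288.40) = 1/2109.1 = 0.0004741
[CO3²⁻] = α₂ × DIC = 0.0004741 × 3.63 = 0.001721 mmol/L = 1.721 μmol/L
Ksp = 10^(−8.35) = 4.467×10^-9
Ω = [Ca²⁺][CO3²⁻]/Ksp = (0.442×10^-3)(1.721×10^-6) / 4.467×10^-9 = 0.170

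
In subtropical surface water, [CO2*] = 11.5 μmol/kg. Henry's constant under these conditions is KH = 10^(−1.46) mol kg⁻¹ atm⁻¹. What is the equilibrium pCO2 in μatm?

pCO2 = 332 μatm

KH = 10^(−1.46) = 3.467×10^-2 mol kg⁻¹ atm⁻¹
pCO2 = [CO2*]/KH = 11.5×10^-6 / 3.467×10^-2 = 3.32×10^-4 atm = 332 μatm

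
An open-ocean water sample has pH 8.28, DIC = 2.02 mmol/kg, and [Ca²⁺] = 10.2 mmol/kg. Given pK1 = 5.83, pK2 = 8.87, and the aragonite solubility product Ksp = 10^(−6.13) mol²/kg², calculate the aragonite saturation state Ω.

Ω = 5.67

α₂ = 1 / (1 + [H⁺]/K2 + [H⁺]²/(K1K2)) = 1 / (1 + 10^+0.59 + 10^-1.86)
   = 1 / (1 + 3.8905 + 0.013804) = 1/4.9043 = 0.2039
[CO3²⁻] = α₂ × DIC = 0.2039 × 2.02 = 0.4119 mmol/kg
Ksp = 10^(−6.13) = 7.413×10^-7
Ω = [Ca²⁺][CO3²⁻]/Ksp = (10.2×10^-3)(4.119×10^-4) / 7.413×10^-7 = 5.67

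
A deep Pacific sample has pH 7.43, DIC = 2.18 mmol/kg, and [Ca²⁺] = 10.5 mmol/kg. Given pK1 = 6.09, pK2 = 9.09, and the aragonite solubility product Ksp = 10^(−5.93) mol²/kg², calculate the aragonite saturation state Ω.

Ω = 0.399

α₂ = 1 / (1 + [H⁺]/K2 + [H⁺]²/(K1K2)) = 1 / (1 + 10^+1.66 + 10^+0.32)
   = 1 / (1 + 45.709 + 2.0893) = 1/48.798 = 0.02049
[CO3²⁻] = α₂ × DIC = 0.02049 × 2.18 = 0.04467 mmol/kg
Ksp = 10^(−5.93) = 1.175×10^-6
Ω = [Ca²⁺][CO3²⁻]/Ksp = (10.5×10^-3)(4.467×10^-5) / 1.175×10^-6 = 0.399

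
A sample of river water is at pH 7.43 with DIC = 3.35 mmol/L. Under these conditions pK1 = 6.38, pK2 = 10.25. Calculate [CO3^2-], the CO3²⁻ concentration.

α₂ = 1 / (1 + [H⁺]/K2 + [H⁺]²/(K1K2)) = 1 / (1 + 10^+2.82 + 10^+1.77)
   = 1 / (1 + 660.69 + 58.884) = 1/720.58 = 0.001388
[CO3²⁻] = α₂ × DIC = 0.001388 × 3.35 = 0.00465 mmol/L = 4.65 μmol/L

[CO3²⁻] = 4.65 μmol/L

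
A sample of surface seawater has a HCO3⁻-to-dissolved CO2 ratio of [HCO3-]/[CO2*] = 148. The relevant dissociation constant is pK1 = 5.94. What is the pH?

From K1 = [H⁺][HCO3-]/[CO2*]:  pH = pK1 + log₁₀([HCO3-]/[CO2*])
log₁₀(148) = +2.170
pH = 5.94 + (+2.170) = 8.11

pH = 8.11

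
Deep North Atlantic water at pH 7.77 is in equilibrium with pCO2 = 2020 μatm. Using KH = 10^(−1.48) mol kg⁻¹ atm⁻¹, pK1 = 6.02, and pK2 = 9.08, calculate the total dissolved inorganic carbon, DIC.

DIC = 4.01 mmol/kg

[CO2*] = KH · pCO2 = 10^(−1.48) × 2020×10^-6 = 6.689×10^-5 mol/kg
α₀ = 1/(1 + K1/[H⁺] + K1K2/[H⁺]²) = 1/(1 + 10^+1.75 + 10^+0.44) = 0.01667
DIC = [CO2*]/α₀ = 6.689×10^-5 / 0.01667 = 4.01 mmol/kg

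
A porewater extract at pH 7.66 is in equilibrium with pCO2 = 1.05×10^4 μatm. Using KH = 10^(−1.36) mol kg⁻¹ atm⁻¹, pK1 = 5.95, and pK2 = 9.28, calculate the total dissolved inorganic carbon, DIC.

[CO2*] = KH · pCO2 = 10^(−1.36) × 1.05×10^4×10^-6 = 4.583×10^-4 mol/kg
α₀ = 1/(1 + K1/[H⁺] + K1K2/[H⁺]²) = 1/(1 + 10^+1.71 + 10^+0.09) = 0.01869
DIC = [CO2*]/α₀ = 4.583×10^-4 / 0.01869 = 24.5 mmol/kg

DIC = 24.5 mmol/kg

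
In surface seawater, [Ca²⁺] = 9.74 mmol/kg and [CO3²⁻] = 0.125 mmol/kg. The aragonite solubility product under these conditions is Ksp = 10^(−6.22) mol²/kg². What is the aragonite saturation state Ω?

Ω = 2.02

Ksp = 10^(−6.22) = 6.026×10^-7
Ω = [Ca²⁺][CO3²⁻]/Ksp = (9.74×10^-3)(0.125×10^-3) / 6.026×10^-7 = 2.02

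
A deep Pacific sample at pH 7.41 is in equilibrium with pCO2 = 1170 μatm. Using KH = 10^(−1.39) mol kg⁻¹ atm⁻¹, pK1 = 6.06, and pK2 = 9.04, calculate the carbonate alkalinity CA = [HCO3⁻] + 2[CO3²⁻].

[CO2*] = KH · pCO2 = 10^(−1.39) × 1170×10^-6 = 4.766×10^-5 mol/kg
α₀ = 1/(1 + K1/[H⁺] + K1K2/[H⁺]²) = 1/(1 + 10^+1.35 + 10^-0.28) = 0.04182
DIC = [CO2*]/α₀ = 4.766×10^-5 / 0.04182 = 1.140 mmol/kg
CA = (α₁ + 2α₂)·DIC = (0.9362 + 2×0.02195) × 1.140 = 1.12 mmol/kg

CA = 1.12 mmol/kg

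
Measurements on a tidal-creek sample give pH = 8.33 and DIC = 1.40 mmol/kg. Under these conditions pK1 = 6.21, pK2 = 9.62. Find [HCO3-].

[HCO3⁻] = 1.32 mmol/kg

α₁ = 1 / (1 + [H⁺]/K1 + K2/[H⁺]) = 1 / (1 + 10^-2.12 + 10^-1.29)
   = 1 / (1 + 0.0075858 + 0.051286) = 1/1.0589 = 0.9444
[HCO3⁻] = α₁ × DIC = 0.9444 × 1.40 = 1.32 mmol/kg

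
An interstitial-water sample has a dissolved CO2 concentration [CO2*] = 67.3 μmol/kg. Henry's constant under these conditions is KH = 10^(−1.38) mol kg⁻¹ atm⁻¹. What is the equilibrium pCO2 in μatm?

pCO2 = 1610 μatm

KH = 10^(−1.38) = 4.169×10^-2 mol kg⁻¹ atm⁻¹
pCO2 = [CO2*]/KH = 67.3×10^-6 / 4.169×10^-2 = 1.61×10^-3 atm = 1610 μatm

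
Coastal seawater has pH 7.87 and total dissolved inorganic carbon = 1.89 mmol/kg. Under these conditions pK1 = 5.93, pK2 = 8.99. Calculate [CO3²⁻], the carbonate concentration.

α₂ = 1 / (1 + [H⁺]/K2 + [H⁺]²/(K1K2)) = 1 / (1 + 10^+1.12 + 10^-0.82)
   = 1 / (1 + 13.183 + 0.15136) = 1/14.334 = 0.06976
[CO3²⁻] = α₂ × DIC = 0.06976 × 1.89 = 0.132 mmol/kg

[CO3²⁻] = 0.132 mmol/kg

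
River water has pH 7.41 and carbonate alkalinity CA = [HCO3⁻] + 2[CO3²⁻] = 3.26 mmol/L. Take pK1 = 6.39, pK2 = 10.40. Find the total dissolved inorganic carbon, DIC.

CA = [HCO3⁻] + 2[CO3²⁻] = (α₁ + 2α₂)·DIC
At pH 7.41: [H⁺]/K1 = 10^-1.02 = 0.095499, K2/[H⁺] = 10^-2.99 = 0.0010233
α₁ = 1/(1 + 0.095499 + 0.0010233) = 1/1.0965 = 0.9120; α₂ = α₁·K2/[H⁺] = 0.0009332
α₁ + 2α₂ = 0.9138
DIC = CA / (α₁ + 2α₂) = 3.26 / 0.9138 = 3.57 mmol/L

DIC = 3.57 mmol/L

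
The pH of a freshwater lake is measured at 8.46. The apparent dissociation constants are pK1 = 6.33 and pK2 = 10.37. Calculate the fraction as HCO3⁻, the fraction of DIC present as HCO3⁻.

α₁ = 0.981

α₁ = 1 / (1 + [H⁺]/K1 + K2/[H⁺]) = 1 / (1 + 10^-2.13 + 10^-1.91)
   = 1 / (1 + 0.0074131 + 0.012303) = 1/1.0197 = 0.9807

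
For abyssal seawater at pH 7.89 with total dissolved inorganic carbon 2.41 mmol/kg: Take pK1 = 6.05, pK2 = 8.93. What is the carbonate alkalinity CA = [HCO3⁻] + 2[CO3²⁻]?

CA = [HCO3⁻] + 2[CO3²⁻] = (α₁ + 2α₂)·DIC
At pH 7.89: [H⁺]/K1 = 10^-1.84 = 0.014454, K2/[H⁺] = 10^-1.04 = 0.091201
α₁ = 1/(1 + 0.014454 + 0.091201) = 1/1.1057 = 0.9044; α₂ = α₁·K2/[H⁺] = 0.08249
α₁ + 2α₂ = 1.0694
CA = 1.0694 × 2.41 = 2.58 mmol/kg

CA = 2.58 mmol/kg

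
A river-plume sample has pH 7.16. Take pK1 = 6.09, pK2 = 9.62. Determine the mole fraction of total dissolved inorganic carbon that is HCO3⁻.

α₁ = 1 / (1 + [H⁺]/K1 + K2/[H⁺]) = 1 / (1 + 10^-1.07 + 10^-2.46)
   = 1 / (1 + 0.085114 + 0.0034674) = 1/1.0886 = 0.9186

α₁ = 0.919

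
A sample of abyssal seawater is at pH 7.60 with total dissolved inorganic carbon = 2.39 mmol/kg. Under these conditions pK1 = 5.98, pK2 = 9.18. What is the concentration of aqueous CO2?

α₀ = 1 / (1 + K1/[H⁺] + K1K2/[H⁺]²) = 1 / (1 + 10^+1.62 + 10^+0.04)
   = 1 / (1 + 41.687 + 1.0965) = 1/43.783 = 0.02284
[CO2*] = α₀ × DIC = 0.02284 × 2.39 = 0.0546 mmol/kg

[CO2*] = 0.0546 mmol/kg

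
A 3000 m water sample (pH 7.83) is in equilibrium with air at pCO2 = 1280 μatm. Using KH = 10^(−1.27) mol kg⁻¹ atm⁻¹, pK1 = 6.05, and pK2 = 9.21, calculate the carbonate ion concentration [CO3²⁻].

[CO3²⁻] = 0.173 mmol/kg

[CO2*] = KH · pCO2 = 10^(−1.27) × 1280×10^-6 = 6.874×10^-5 mol/kg
α₀ = 1/(1 + K1/[H⁺] + K1K2/[H⁺]²) = 1/(1 + 10^+1.78 + 10^+0.40) = 0.01568
DIC = [CO2*]/α₀ = 6.874×10^-5 / 0.01568 = 4.383 mmol/kg
[CO3²⁻] = α₂·DIC; α₂ = 0.03939, so [CO3²⁻] = 0.03939 × 4.383 = 0.173 mmol/kg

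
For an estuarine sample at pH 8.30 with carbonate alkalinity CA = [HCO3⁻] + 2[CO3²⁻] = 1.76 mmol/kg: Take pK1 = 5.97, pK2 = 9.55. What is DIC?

CA = [HCO3⁻] + 2[CO3²⁻] = (α₁ + 2α₂)·DIC
At pH 8.30: [H⁺]/K1 = 10^-2.33 = 0.0046774, K2/[H⁺] = 10^-1.25 = 0.056234
α₁ = 1/(1 + 0.0046774 + 0.056234) = 1/1.0609 = 0.9426; α₂ = α₁·K2/[H⁺] = 0.05301
α₁ + 2α₂ = 1.0486
DIC = CA / (α₁ + 2α₂) = 1.76 / 1.0486 = 1.68 mmol/kg

DIC = 1.68 mmol/kg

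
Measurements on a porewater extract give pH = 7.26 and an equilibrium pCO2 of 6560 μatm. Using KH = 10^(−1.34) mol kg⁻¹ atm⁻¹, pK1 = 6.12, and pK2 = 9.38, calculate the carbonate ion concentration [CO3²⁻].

[CO2*] = KH · pCO2 = 10^(−1.34) × 6560×10^-6 = 2.998×10^-4 mol/kg
α₀ = 1/(1 + K1/[H⁺] + K1K2/[H⁺]²) = 1/(1 + 10^+1.14 + 10^-0.98) = 0.06708
DIC = [CO2*]/α₀ = 2.998×10^-4 / 0.06708 = 4.470 mmol/kg
[CO3²⁻] = α₂·DIC; α₂ = 0.007024, so [CO3²⁻] = 0.007024 × 4.470 = 0.0314 mmol/kg

[CO3²⁻] = 0.0314 mmol/kg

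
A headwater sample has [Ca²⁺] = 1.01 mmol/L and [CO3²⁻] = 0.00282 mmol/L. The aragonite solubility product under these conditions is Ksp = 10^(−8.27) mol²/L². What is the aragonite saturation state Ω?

Ksp = 10^(−8.27) = 5.370×10^-9
Ω = [Ca²⁺][CO3²⁻]/Ksp = (1.01×10^-3)(0.00282×10^-3) / 5.370×10^-9 = 0.530

Ω = 0.530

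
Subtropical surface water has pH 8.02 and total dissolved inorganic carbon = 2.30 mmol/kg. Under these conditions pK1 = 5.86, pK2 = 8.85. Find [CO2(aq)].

[CO2*] = 13.8 μmol/kg

α₀ = 1 / (1 + K1/[H⁺] + K1K2/[H⁺]²) = 1 / (1 + 10^+2.16 + 10^+1.33)
   = 1 / (1 + 144.54 + 21.380) = 1/166.92 = 0.005991
[CO2*] = α₀ × DIC = 0.005991 × 2.30 = 0.0138 mmol/kg = 13.8 μmol/kg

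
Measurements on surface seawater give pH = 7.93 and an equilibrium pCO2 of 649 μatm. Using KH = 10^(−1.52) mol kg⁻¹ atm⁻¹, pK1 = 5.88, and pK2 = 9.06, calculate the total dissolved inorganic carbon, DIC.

[CO2*] = KH · pCO2 = 10^(−1.52) × 649×10^-6 = 1.960×10^-5 mol/kg
α₀ = 1/(1 + K1/[H⁺] + K1K2/[H⁺]²) = 1/(1 + 10^+2.05 + 10^+0.92) = 0.008229
DIC = [CO2*]/α₀ = 1.960×10^-5 / 0.008229 = 2.38 mmol/kg

DIC = 2.38 mmol/kg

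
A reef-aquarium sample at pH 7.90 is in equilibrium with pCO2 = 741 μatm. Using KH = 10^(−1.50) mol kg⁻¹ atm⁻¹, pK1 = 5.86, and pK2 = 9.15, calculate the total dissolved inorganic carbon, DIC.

DIC = 2.74 mmol/kg

[CO2*] = KH · pCO2 = 10^(−1.50) × 741×10^-6 = 2.343×10^-5 mol/kg
α₀ = 1/(1 + K1/[H⁺] + K1K2/[H⁺]²) = 1/(1 + 10^+2.04 + 10^+0.79) = 0.008561
DIC = [CO2*]/α₀ = 2.343×10^-5 / 0.008561 = 2.74 mmol/kg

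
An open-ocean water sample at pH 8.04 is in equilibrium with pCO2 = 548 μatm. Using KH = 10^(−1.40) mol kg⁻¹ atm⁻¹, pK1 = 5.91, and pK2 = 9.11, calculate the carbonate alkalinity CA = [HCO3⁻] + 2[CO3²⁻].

[CO2*] = KH · pCO2 = 10^(−1.40) × 548×10^-6 = 2.182×10^-5 mol/kg
α₀ = 1/(1 + K1/[H⁺] + K1K2/[H⁺]²) = 1/(1 + 10^+2.13 + 10^+1.06) = 0.006785
DIC = [CO2*]/α₀ = 2.182×10^-5 / 0.006785 = 3.215 mmol/kg
CA = (α₁ + 2α₂)·DIC = (0.9153 + 2×0.07791) × 3.215 = 3.44 mmol/kg

CA = 3.44 mmol/kg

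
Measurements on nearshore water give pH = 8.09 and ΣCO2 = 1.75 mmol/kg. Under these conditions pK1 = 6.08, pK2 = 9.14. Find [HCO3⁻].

α₁ = 1 / (1 + [H⁺]/K1 + K2/[H⁺]) = 1 / (1 + 10^-2.01 + 10^-1.05)
   = 1 / (1 + 0.0097724 + 0.089125) = 1/1.0989 = 0.9100
[HCO3⁻] = α₁ × DIC = 0.9100 × 1.75 = 1.59 mmol/kg

[HCO3⁻] = 1.59 mmol/kg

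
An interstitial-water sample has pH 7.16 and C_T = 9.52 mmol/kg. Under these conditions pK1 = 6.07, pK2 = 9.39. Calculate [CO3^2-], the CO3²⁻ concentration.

[CO3²⁻] = 0.0516 mmol/kg

α₂ = 1 / (1 + [H⁺]/K2 + [H⁺]²/(K1K2)) = 1 / (1 + 10^+2.23 + 10^+1.14)
   = 1 / (1 + 169.82 + 13.804) = 1/184.63 = 0.005416
[CO3²⁻] = α₂ × DIC = 0.005416 × 9.52 = 0.0516 mmol/kg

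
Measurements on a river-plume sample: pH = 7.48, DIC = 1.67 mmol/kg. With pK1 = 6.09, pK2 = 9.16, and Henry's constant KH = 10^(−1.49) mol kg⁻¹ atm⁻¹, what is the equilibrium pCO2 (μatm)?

pCO2 = 1980 μatm

α₀ = 1 / (1 + K1/[H⁺] + K1K2/[H⁺]²) = 1 / (1 + 10^+1.39 + 10^-0.29)
   = 1 / (1 + 24.547 + 0.51286) = 1/26.060 = 0.03837
[CO2*] = α₀ × DIC = 0.03837 × 1.67 = 0.06408 mmol/kg
pCO2 = [CO2*]/KH = 6.408×10^-5 / 3.236×10^-2 = 1980 μatm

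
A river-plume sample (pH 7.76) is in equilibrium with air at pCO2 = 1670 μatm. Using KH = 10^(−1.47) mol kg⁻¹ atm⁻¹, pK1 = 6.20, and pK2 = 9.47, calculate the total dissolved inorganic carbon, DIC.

DIC = 2.15 mmol/kg

[CO2*] = KH · pCO2 = 10^(−1.47) × 1670×10^-6 = 5.659×10^-5 mol/kg
α₀ = 1/(1 + K1/[H⁺] + K1K2/[H⁺]²) = 1/(1 + 10^+1.56 + 10^-0.15) = 0.02630
DIC = [CO2*]/α₀ = 5.659×10^-5 / 0.02630 = 2.15 mmol/kg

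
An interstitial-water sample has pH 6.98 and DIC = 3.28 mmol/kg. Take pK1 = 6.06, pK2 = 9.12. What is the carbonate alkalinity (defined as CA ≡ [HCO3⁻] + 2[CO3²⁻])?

CA = 2.95 mmol/kg

CA = [HCO3⁻] + 2[CO3²⁻] = (α₁ + 2α₂)·DIC
At pH 6.98: [H⁺]/K1 = 10^-0.92 = 0.12023, K2/[H⁺] = 10^-2.14 = 0.0072444
α₁ = 1/(1 + 0.12023 + 0.0072444) = 1/1.1275 = 0.8869; α₂ = α₁·K2/[H⁺] = 0.006425
α₁ + 2α₂ = 0.8998
CA = 0.8998 × 3.28 = 2.95 mmol/kg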